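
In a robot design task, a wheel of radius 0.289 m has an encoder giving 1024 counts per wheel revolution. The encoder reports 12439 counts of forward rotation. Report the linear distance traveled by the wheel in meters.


revs = 12439/1024 = 12.147461
d = revs * 2*pi*r = 12.147461 * 2*pi*0.289 = 22.0579

22.0579 m


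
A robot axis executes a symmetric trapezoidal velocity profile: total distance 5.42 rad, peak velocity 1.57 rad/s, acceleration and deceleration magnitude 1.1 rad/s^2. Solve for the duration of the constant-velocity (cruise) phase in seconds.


t_acc = v/a = 1.427273 s, d_acc = v^2/(2a) = 1.120409 rad each
d_cruise = 5.42 - 2*1.120409 = 3.179182 rad
t_cruise = d_cruise/v = 3.179182/1.57 = 2.0250

2.0250 s


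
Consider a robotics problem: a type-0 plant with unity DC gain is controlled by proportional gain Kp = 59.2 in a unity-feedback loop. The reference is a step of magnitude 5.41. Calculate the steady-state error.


e_ss = R/(1 + Kp) = 5.41/(1 + 59.2) = 5.41/60.2000 = 0.0899

0.0899


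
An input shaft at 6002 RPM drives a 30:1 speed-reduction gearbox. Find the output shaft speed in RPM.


omega_out = omega_in / N = 6002 / 30 = 200.0667

200.0667 RPM


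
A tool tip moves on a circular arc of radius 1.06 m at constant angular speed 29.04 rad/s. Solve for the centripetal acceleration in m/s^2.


a_c = omega^2 * r = 29.04^2 * 1.06 = 893.9209

893.9209 m/s^2


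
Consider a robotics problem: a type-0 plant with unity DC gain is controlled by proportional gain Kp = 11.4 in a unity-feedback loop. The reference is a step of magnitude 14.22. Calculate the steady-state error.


e_ss = R/(1 + Kp) = 14.22/(1 + 11.4) = 14.22/12.4000 = 1.1468

1.1468


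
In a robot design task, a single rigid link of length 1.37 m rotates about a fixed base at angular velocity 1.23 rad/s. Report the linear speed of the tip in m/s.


v = L*omega = 1.37 * 1.23 = 1.6851

1.6851 m/s


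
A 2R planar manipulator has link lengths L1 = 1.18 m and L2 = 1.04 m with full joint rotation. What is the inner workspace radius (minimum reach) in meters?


r_min = |L1 - L2| = |1.18 - 1.04| = 0.1400

0.1400 m


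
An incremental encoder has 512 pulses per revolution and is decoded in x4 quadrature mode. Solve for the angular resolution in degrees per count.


resolution = 360 / (PPR * 4) = 360 / 2048 = 0.1758

0.1758 degrees


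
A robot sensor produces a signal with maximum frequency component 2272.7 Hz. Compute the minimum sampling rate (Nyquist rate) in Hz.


f_s,min = 2*f_max = 2*2272.7 = 4545.4000

4545.4000 Hz


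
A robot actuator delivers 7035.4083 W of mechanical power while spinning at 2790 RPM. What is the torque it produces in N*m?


omega = 2790 * 2*pi/60 = 292.168117 rad/s
tau = P / omega = 7035.4083 / 292.168117 = 24.0800

24.0800 N*m


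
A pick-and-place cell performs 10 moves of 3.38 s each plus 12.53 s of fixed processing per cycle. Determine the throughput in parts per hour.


T_cycle = 10*3.38 + 12.53 = 46.3300 s
rate = 3600/T = 77.7034

77.7034 parts/hour


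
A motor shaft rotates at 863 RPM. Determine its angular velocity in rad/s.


omega = 863 * 2*pi/60 = 90.3731

90.3731 rad/s


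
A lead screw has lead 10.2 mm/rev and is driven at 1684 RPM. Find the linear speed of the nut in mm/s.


v = lead * (RPM/60) = 10.2*1684/60 = 286.2800

286.2800 mm/s


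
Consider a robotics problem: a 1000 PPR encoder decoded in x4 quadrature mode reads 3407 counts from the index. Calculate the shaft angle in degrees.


angle = counts * 360 / (PPR*4) = 3407 * 360 / 4000 = 306.6300

306.6300 degrees


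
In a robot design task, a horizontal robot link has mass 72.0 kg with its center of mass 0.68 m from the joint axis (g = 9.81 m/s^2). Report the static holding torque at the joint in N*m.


tau = m*g*L = 72.0 * 9.81 * 0.68 = 480.2976

480.2976 N*m


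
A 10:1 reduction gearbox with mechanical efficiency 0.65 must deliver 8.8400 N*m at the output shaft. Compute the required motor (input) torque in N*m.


tau_in = tau_out / (N * eta) = 8.8400 / (10 * 0.65) = 1.3600

1.3600 N*m


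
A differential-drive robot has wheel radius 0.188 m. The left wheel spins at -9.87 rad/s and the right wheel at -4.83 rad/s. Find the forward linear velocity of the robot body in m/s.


v = r*(wR + wL)/2 = 0.188*(-4.83 + -9.87)/2 = -1.3818

-1.3818 m/s


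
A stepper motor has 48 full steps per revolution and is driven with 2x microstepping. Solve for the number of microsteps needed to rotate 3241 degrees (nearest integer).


step_size = 360/(48*2) = 360/96 = 3.750000 deg
n = 3241/(360/96) = 3241*96/360 = 864.2667 -> 864

864 steps


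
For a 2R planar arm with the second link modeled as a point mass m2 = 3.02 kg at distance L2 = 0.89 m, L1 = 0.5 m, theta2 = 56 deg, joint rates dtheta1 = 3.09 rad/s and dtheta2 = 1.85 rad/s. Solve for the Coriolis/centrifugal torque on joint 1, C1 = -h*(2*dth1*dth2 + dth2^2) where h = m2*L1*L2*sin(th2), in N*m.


h = m2*L1*L2*sin(th2) = 3.02*0.5*0.89*sin(56 deg) = 1.114144
C1 = -h*(2*3.09*1.85 + 1.85^2) = -1.114144*14.8555 = -16.5512

-16.5512 N*m


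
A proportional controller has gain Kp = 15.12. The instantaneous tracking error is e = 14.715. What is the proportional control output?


u_P = Kp * e = 15.12 * 14.715 = 222.4908

222.4908


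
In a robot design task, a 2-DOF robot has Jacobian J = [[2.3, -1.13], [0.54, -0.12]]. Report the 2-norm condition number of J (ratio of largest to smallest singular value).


JJ^T eigenvalues: trace(JJ^T) = 6.8729, det(JJ^T) = det(J)^2 = 0.11168964
s_max^2 = (6.8729 + sqrt(46.78999585))/2 = 6.85661066
s_min^2 = (6.8729 - sqrt(46.78999585))/2 = 0.01628934
kappa = s_max/s_min = sqrt(6.85661066/0.01628934) = 20.5165

20.5165


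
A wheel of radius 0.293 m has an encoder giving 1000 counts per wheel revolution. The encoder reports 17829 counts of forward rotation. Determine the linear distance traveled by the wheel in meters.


revs = 17829/1000 = 17.829000
d = revs * 2*pi*r = 17.829000 * 2*pi*0.293 = 32.8227

32.8227 m


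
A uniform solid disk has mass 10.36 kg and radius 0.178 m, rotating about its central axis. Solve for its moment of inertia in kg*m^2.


I = (1/2)*m*R^2 = 0.5*10.36*0.178^2 = 0.1641

0.1641 kg*m^2


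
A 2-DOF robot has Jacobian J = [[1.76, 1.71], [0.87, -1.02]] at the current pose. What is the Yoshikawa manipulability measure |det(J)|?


det(J) = 1.76*-1.02 - (1.71)*(0.87) = -3.2829
|det(J)| = 3.2829

3.2829


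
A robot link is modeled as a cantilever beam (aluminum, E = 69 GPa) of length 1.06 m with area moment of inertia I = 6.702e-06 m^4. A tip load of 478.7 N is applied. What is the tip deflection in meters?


delta = F*L^3/(3*E*I) = 478.7*1.06^3/(3*6.900e+10*6.702e-06)
      = 570.1393592/1387314 = 4.1097e-04

4.1097e-04 m


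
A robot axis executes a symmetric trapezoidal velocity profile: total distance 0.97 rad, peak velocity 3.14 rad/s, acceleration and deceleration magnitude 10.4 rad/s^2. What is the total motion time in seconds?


t_acc = v/a = 3.14/10.4 = 0.301923 s
d_acc = v^2/(2a) = 0.474019 rad (each ramp)
d_cruise = 0.97 - 2*0.474019 = 0.021962 rad
t_cruise = 0.021962/3.14 = 0.006994 s
t_total = 2*0.301923 + 0.006994 = 0.6108

0.6108 s


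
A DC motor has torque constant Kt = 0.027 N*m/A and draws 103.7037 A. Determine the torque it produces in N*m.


tau = Kt * I = 0.027*103.7037 = 2.8000

2.8000 N*m


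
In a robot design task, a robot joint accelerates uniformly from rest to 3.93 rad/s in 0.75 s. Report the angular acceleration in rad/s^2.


alpha = delta_omega / t = 3.93 / 0.75 = 5.2400

5.2400 rad/s^2


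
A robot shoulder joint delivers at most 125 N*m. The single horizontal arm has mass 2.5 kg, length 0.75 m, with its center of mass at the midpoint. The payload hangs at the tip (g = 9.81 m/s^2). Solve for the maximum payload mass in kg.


tau_arm = m_arm*g*(L/2) = 2.5*9.81*0.75/2 = 9.1969 N*m
tau_payload = tau_max - tau_arm = 125 - 9.1969 = 115.8031
m_payload = tau_payload / (g*L) = 115.8031 / (9.81*0.75) = 15.7395

15.7395 kg


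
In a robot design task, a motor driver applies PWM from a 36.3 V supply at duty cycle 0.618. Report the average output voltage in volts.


V_avg = V_supply * D = 36.3*0.618 = 22.4334

22.4334 V


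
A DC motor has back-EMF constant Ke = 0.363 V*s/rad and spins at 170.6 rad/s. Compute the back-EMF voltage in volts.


V_emf = Ke * omega = 0.363*170.6 = 61.9278

61.9278 V


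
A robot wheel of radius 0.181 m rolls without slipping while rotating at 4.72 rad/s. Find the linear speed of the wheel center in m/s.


v = omega * r = 4.72 * 0.181 = 0.8543

0.8543 m/s


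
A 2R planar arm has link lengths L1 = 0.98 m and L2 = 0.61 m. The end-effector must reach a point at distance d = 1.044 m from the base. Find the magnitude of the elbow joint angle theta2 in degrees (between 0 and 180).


cos(th2) = (d^2 - L1^2 - L2^2)/(2*L1*L2) = (1.044^2 - 0.98^2 - 0.61^2)/(2*0.98*0.61) = -0.20288056
th2 = acos(-0.20288056) = 101.7055 deg

101.7055 degrees


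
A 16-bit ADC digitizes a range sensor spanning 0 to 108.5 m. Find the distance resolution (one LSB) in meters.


res = range / 2^n = 108.5/2^16 = 108.5/65536 = 0.0017

0.0017 m


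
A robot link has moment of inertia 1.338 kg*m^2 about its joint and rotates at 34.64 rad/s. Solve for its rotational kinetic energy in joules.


KE = (1/2)*I*omega^2 = 0.5*1.338*34.64^2 = 802.7529

802.7529 J


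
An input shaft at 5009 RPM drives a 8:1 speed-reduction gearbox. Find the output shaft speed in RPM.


omega_out = omega_in / N = 5009 / 8 = 626.1250

626.1250 RPM


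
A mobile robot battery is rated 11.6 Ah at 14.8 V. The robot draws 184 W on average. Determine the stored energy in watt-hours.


E = capacity * V = 11.6*14.8 = 171.6800

171.6800 Wh


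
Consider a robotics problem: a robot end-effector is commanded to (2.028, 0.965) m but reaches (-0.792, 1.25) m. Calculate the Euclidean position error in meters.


dx = -0.792 - (2.028) = -2.8200, dy = 1.25 - (0.965) = 0.2850
err = sqrt(7.952400 + 0.081225) = 2.8344

2.8344 m


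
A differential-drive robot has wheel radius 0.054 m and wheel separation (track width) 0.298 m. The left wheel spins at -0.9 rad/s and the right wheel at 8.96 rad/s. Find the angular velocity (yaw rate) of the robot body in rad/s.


omega = r*(wR - wL)/L = 0.054*(8.96 - (-0.9))/0.298 = 1.7867

1.7867 rad/s


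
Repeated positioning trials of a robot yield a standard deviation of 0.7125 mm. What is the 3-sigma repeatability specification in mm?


repeatability = 3*sigma = 3*0.7125 = 2.1375

2.1375 mm


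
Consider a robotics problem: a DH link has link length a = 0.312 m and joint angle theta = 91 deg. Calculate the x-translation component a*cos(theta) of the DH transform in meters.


a*cos(theta) = 0.312*cos(91 deg) = -0.0054

-0.0054 m


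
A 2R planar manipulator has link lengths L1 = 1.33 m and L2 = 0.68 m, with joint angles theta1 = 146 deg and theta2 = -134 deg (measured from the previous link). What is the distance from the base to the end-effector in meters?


x = L1*cos(th1) + L2*cos(th1+th2) = -0.437480
y = L1*sin(th1) + L2*sin(th1+th2) = 0.885107
d = sqrt(x^2 + y^2) = sqrt(0.191389 + 0.783414) = 0.9873

0.9873 m


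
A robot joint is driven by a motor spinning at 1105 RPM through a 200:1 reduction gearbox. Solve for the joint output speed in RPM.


omega_joint = omega_motor / N = 1105 / 200 = 5.5250

5.5250 RPM


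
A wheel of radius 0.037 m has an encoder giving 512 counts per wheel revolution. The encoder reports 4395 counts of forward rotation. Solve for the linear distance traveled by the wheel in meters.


revs = 4395/512 = 8.583984
d = revs * 2*pi*r = 8.583984 * 2*pi*0.037 = 1.9956

1.9956 m


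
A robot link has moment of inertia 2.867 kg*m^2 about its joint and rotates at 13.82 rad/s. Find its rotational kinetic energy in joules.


KE = (1/2)*I*omega^2 = 0.5*2.867*13.82^2 = 273.7876

273.7876 J


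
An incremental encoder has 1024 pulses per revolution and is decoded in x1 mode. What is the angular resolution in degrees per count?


resolution = 360 / (PPR * 1) = 360 / 1024 = 0.3516

0.3516 degrees


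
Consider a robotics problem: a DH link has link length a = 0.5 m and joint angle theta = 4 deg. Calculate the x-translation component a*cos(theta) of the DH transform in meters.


a*cos(theta) = 0.5*cos(4 deg) = 0.4988

0.4988 m


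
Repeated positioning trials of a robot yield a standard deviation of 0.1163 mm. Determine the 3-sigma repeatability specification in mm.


repeatability = 3*sigma = 3*0.1163 = 0.3489

0.3489 mm


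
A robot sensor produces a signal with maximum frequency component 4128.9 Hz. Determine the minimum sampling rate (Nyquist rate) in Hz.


f_s,min = 2*f_max = 2*4128.9 = 8257.8000

8257.8000 Hz


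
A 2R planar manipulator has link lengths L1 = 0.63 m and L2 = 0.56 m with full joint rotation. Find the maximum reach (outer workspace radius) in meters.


r_max = L1 + L2 = 0.63 + 0.56 = 1.1900

1.1900 m


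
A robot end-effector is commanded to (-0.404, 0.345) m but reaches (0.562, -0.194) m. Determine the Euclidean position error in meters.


dx = 0.562 - (-0.404) = 0.9660, dy = -0.194 - (0.345) = -0.5390
err = sqrt(0.933156 + 0.290521) = 1.1062

1.1062 m


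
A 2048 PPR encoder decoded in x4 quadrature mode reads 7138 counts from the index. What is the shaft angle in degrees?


angle = counts * 360 / (PPR*4) = 7138 * 360 / 8192 = 313.6816

313.6816 degrees


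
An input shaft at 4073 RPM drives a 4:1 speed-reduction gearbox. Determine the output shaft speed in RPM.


omega_out = omega_in / N = 4073 / 4 = 1018.2500

1018.2500 RPM


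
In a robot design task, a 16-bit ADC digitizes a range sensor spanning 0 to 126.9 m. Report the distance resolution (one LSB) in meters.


res = range / 2^n = 126.9/2^16 = 126.9/65536 = 0.0019

0.0019 m


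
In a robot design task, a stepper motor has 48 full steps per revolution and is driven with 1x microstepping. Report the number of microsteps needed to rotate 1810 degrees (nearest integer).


step_size = 360/(48*1) = 360/48 = 7.500000 deg
n = 1810/(360/48) = 1810*48/360 = 241.3333 -> 241

241 steps


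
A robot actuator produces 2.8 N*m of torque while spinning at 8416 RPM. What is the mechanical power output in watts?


omega = 8416 * 2*pi/60 = 881.321459 rad/s
P = tau * omega = 2.8 * 881.321459 = 2467.7001

2467.7001 W


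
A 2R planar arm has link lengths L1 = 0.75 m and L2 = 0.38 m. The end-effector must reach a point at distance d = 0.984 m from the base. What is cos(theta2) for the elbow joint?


cos(th2) = (d^2 - L1^2 - L2^2)/(2*L1*L2) = (0.984^2 - 0.75^2 - 0.38^2)/(2*0.75*0.38) = 0.4585

0.4585


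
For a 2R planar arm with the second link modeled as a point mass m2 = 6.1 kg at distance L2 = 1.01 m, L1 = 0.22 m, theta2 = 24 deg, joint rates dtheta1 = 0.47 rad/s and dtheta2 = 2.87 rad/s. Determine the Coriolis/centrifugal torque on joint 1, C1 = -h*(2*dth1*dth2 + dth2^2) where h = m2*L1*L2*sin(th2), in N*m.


h = m2*L1*L2*sin(th2) = 6.1*0.22*1.01*sin(24 deg) = 0.551299
C1 = -h*(2*0.47*2.87 + 2.87^2) = -0.551299*10.9347 = -6.0283

-6.0283 N*m


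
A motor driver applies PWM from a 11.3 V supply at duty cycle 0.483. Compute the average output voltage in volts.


V_avg = V_supply * D = 11.3*0.483 = 5.4579

5.4579 V


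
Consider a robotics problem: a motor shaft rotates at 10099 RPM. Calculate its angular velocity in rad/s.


omega = 10099 * 2*pi/60 = 1057.5648

1057.5648 rad/s


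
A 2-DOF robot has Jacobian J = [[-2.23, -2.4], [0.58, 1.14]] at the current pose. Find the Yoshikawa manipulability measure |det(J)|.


det(J) = -2.23*1.14 - (-2.4)*(0.58) = -1.1502
|det(J)| = 1.1502

1.1502


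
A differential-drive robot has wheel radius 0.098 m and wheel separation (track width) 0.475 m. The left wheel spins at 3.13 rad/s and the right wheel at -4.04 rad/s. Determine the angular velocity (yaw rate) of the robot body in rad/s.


omega = r*(wR - wL)/L = 0.098*(-4.04 - (3.13))/0.475 = -1.4793

-1.4793 rad/s


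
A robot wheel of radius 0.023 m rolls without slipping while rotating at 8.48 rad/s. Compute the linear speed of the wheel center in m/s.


v = omega * r = 8.48 * 0.023 = 0.1950

0.1950 m/s


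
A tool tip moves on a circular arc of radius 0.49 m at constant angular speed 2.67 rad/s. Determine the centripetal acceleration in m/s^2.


a_c = omega^2 * r = 2.67^2 * 0.49 = 3.4932

3.4932 m/s^2


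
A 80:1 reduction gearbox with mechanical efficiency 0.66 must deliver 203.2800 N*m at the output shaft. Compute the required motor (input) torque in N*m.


tau_in = tau_out / (N * eta) = 203.2800 / (80 * 0.66) = 3.8500

3.8500 N*m


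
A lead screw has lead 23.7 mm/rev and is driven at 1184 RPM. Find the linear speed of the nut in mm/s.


v = lead * (RPM/60) = 23.7*1184/60 = 467.6800

467.6800 mm/s


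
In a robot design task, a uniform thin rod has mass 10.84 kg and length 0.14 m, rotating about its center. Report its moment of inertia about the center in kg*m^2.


I = (1/12)*m*L^2 = (1/12)*10.84*0.14^2 = 0.0177

0.0177 kg*m^2


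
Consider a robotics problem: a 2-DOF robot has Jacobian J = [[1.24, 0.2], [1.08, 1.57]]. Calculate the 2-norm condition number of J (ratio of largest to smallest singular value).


JJ^T eigenvalues: trace(JJ^T) = 5.2089, det(JJ^T) = det(J)^2 = 2.99566864
s_max^2 = (5.2089 + sqrt(15.14996465))/2 = 4.55059778
s_min^2 = (5.2089 - sqrt(15.14996465))/2 = 0.65830222
kappa = s_max/s_min = sqrt(4.55059778/0.65830222) = 2.6292

2.6292


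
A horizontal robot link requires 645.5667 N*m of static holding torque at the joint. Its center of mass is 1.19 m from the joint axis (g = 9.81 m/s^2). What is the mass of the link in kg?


m = tau / (g*L) = 645.5667 / (9.81 * 1.19) = 55.3000

55.3000 kg


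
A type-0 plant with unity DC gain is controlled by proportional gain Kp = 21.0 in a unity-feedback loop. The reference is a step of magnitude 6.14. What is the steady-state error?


e_ss = R/(1 + Kp) = 6.14/(1 + 21.0) = 6.14/22.0000 = 0.2791

0.2791


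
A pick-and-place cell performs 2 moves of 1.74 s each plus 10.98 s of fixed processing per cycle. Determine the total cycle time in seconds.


T = 2*1.74 + 10.98 = 14.4600

14.4600 s


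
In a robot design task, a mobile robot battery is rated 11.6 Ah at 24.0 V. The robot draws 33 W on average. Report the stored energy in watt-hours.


E = capacity * V = 11.6*24.0 = 278.4000

278.4000 Wh


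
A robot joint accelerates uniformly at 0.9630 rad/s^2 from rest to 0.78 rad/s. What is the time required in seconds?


t = delta_omega / alpha = 0.78 / 0.9630 = 0.8100

0.8100 s


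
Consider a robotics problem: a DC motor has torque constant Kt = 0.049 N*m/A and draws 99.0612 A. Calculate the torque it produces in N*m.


tau = Kt * I = 0.049*99.0612 = 4.8540

4.8540 N*m


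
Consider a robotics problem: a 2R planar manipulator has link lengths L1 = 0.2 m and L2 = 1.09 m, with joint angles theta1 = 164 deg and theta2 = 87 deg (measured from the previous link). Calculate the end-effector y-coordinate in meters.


y = L1*sin(th1) + L2*sin(th1+th2) = 0.2*sin(164 deg) + 1.09*sin(251 deg) = -0.9755

-0.9755 m


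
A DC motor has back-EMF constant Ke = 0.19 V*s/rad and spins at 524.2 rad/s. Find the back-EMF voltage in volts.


V_emf = Ke * omega = 0.19*524.2 = 99.5980

99.5980 V


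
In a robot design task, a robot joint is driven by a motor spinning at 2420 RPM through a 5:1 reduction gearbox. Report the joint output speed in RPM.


omega_joint = omega_motor / N = 2420 / 5 = 484.0000

484.0000 RPM


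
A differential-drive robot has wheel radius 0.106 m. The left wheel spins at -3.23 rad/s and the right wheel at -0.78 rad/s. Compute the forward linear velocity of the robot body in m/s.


v = r*(wR + wL)/2 = 0.106*(-0.78 + -3.23)/2 = -0.2125

-0.2125 m/s


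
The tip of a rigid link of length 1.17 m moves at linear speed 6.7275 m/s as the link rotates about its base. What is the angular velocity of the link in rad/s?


omega = v / L = 6.7275 / 1.17 = 5.7500

5.7500 rad/s


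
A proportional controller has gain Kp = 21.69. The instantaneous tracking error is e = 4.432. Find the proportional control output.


u_P = Kp * e = 21.69 * 4.432 = 96.1301

96.1301


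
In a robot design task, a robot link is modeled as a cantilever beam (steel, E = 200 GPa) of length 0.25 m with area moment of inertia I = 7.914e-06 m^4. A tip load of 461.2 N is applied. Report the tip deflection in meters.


delta = F*L^3/(3*E*I) = 461.2*0.25^3/(3*2.000e+11*7.914e-06)
      = 7.20625/4748400 = 1.5176e-06

1.5176e-06 m


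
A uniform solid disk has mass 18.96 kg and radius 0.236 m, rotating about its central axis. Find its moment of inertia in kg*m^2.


I = (1/2)*m*R^2 = 0.5*18.96*0.236^2 = 0.5280

0.5280 kg*m^2


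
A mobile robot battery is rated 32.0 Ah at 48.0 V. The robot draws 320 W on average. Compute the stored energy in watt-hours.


E = capacity * V = 32.0*48.0 = 1536.0000

1536.0000 Wh


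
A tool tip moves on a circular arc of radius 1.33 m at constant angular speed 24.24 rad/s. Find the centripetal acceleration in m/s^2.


a_c = omega^2 * r = 24.24^2 * 1.33 = 781.4782

781.4782 m/s^2


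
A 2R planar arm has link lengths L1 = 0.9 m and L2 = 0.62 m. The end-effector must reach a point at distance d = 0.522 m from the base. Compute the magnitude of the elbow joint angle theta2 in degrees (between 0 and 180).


cos(th2) = (d^2 - L1^2 - L2^2)/(2*L1*L2) = (0.522^2 - 0.9^2 - 0.62^2)/(2*0.9*0.62) = -0.82608961
th2 = acos(-0.82608961) = 145.6991 deg

145.6991 degrees


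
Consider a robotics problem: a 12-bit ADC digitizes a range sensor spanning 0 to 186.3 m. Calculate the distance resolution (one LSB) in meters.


res = range / 2^n = 186.3/2^12 = 186.3/4096 = 0.0455

0.0455 m


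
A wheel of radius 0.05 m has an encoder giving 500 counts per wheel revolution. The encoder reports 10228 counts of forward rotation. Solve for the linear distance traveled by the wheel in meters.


revs = 10228/500 = 20.456000
d = revs * 2*pi*r = 20.456000 * 2*pi*0.05 = 6.4264

6.4264 m


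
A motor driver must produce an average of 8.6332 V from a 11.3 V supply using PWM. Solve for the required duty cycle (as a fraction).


D = V_avg/V_supply = 8.6332/11.3 = 0.7640

0.7640


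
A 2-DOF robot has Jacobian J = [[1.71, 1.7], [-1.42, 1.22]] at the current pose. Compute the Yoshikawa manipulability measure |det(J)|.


det(J) = 1.71*1.22 - (1.7)*(-1.42) = 4.5002
|det(J)| = 4.5002

4.5002


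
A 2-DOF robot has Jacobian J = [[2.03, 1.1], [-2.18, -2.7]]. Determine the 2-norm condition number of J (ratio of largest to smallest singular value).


JJ^T eigenvalues: trace(JJ^T) = 17.3733, det(JJ^T) = det(J)^2 = 9.50488900
s_max^2 = (17.3733 + sqrt(263.81199689))/2 = 16.80779519
s_min^2 = (17.3733 - sqrt(263.81199689))/2 = 0.56550481
kappa = s_max/s_min = sqrt(16.80779519/0.56550481) = 5.4518

5.4518


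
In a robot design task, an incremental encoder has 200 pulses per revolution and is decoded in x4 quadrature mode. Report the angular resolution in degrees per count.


resolution = 360 / (PPR * 4) = 360 / 800 = 0.4500

0.4500 degrees


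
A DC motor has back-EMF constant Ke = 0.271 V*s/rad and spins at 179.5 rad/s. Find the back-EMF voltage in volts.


V_emf = Ke * omega = 0.271*179.5 = 48.6445

48.6445 V


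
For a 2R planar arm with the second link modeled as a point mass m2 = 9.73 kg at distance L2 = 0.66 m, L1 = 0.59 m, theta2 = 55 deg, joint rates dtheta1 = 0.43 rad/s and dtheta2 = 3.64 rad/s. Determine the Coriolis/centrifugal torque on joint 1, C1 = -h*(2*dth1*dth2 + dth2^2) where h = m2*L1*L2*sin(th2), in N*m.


h = m2*L1*L2*sin(th2) = 9.73*0.59*0.66*sin(55 deg) = 3.103654
C1 = -h*(2*0.43*3.64 + 3.64^2) = -3.103654*16.3800 = -50.8379

-50.8379 N*m


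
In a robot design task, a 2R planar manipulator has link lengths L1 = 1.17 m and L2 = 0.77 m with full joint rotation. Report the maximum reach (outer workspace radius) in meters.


r_max = L1 + L2 = 1.17 + 0.77 = 1.9400

1.9400 m


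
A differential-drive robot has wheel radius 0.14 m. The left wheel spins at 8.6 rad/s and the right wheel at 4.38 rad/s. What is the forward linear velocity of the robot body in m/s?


v = r*(wR + wL)/2 = 0.14*(4.38 + 8.6)/2 = 0.9086

0.9086 m/s


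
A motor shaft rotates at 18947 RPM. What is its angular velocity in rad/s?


omega = 18947 * 2*pi/60 = 1984.1252

1984.1252 rad/s


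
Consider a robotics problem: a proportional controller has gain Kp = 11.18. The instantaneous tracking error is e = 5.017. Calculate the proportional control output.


u_P = Kp * e = 11.18 * 5.017 = 56.0901

56.0901


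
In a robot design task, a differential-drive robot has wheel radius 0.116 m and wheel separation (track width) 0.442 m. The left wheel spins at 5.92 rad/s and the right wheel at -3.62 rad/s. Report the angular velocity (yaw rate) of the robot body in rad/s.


omega = r*(wR - wL)/L = 0.116*(-3.62 - (5.92))/0.442 = -2.5037

-2.5037 rad/s


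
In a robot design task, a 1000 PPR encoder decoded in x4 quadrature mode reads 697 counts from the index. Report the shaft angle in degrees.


angle = counts * 360 / (PPR*4) = 697 * 360 / 4000 = 62.7300

62.7300 degrees


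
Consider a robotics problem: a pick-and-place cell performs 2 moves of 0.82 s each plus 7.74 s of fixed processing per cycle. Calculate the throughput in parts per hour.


T_cycle = 2*0.82 + 7.74 = 9.3800 s
rate = 3600/T = 383.7953

383.7953 parts/hour


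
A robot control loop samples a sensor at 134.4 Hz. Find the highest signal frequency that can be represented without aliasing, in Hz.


f_max = f_s/2 = 134.4/2 = 67.2000

67.2000 Hz


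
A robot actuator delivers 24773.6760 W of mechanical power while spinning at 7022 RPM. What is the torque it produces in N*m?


omega = 7022 * 2*pi/60 = 735.342120 rad/s
tau = P / omega = 24773.6760 / 735.342120 = 33.6900

33.6900 N*m


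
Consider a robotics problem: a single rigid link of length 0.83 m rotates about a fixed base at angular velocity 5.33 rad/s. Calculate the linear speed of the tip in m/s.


v = L*omega = 0.83 * 5.33 = 4.4239

4.4239 m/s


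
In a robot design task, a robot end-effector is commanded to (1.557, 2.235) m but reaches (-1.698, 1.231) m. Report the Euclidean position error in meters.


dx = -1.698 - (1.557) = -3.2550, dy = 1.231 - (2.235) = -1.0040
err = sqrt(10.595025 + 1.008016) = 3.4063

3.4063 m


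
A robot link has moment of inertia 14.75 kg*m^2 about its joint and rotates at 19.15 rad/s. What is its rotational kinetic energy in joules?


KE = (1/2)*I*omega^2 = 0.5*14.75*19.15^2 = 2704.5784

2704.5784 J


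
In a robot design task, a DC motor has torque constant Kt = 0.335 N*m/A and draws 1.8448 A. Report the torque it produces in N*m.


tau = Kt * I = 0.335*1.8448 = 0.6180

0.6180 N*m


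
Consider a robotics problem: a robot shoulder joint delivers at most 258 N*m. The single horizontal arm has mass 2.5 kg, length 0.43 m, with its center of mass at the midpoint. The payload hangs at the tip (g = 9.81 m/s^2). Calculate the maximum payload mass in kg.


tau_arm = m_arm*g*(L/2) = 2.5*9.81*0.43/2 = 5.2729 N*m
tau_payload = tau_max - tau_arm = 258 - 5.2729 = 252.7271
m_payload = tau_payload / (g*L) = 252.7271 / (9.81*0.43) = 59.9121

59.9121 kg


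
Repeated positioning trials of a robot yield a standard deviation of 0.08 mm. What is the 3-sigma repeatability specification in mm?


repeatability = 3*sigma = 3*0.08 = 0.2400

0.2400 mm


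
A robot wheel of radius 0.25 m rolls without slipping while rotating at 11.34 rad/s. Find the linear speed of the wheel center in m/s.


v = omega * r = 11.34 * 0.25 = 2.8350

2.8350 m/s


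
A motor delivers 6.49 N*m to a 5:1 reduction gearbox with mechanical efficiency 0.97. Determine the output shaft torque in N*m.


tau_out = tau_in * N * eta = 6.49 * 5 * 0.97 = 31.4765

31.4765 N*m


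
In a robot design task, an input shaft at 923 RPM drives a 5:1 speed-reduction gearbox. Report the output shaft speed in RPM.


omega_out = omega_in / N = 923 / 5 = 184.6000

184.6000 RPM


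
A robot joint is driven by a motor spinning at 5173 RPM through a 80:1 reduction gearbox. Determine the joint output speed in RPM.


omega_joint = omega_motor / N = 5173 / 80 = 64.6625

64.6625 RPM


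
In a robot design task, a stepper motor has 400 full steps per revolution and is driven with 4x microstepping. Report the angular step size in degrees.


step = 360/(400*4) = 360/1600 = 0.2250

0.2250 degrees


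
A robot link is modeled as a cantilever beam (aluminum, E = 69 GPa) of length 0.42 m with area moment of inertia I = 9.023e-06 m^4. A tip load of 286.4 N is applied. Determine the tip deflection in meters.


delta = F*L^3/(3*E*I) = 286.4*0.42^3/(3*6.900e+10*9.023e-06)
      = 21.2188032/1867761 = 1.1361e-05

1.1361e-05 m


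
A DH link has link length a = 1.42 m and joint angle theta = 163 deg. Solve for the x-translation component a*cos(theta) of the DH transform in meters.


a*cos(theta) = 1.42*cos(163 deg) = -1.3580

-1.3580 m


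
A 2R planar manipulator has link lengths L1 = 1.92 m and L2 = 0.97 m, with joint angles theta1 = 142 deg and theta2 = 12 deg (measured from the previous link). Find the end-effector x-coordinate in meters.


x = L1*cos(th1) + L2*cos(th1+th2) = 1.92*cos(142 deg) + 0.97*cos(154 deg) = -2.3848

-2.3848 m


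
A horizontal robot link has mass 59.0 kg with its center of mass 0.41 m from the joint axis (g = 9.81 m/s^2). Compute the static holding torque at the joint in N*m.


tau = m*g*L = 59.0 * 9.81 * 0.41 = 237.3039

237.3039 N*m


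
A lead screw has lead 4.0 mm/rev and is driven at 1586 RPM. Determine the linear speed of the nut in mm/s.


v = lead * (RPM/60) = 4.0*1586/60 = 105.7333

105.7333 mm/s


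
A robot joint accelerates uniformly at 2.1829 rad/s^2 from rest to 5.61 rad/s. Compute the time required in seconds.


t = delta_omega / alpha = 5.61 / 2.1829 = 2.5700

2.5700 s


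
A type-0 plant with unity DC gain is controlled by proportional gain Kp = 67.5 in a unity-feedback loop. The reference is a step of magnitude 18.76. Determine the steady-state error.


e_ss = R/(1 + Kp) = 18.76/(1 + 67.5) = 18.76/68.5000 = 0.2739

0.2739


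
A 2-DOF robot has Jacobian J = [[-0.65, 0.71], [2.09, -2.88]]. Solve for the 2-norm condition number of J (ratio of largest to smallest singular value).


JJ^T eigenvalues: trace(JJ^T) = 13.5891, det(JJ^T) = det(J)^2 = 0.15062161
s_max^2 = (13.5891 + sqrt(184.06115237))/2 = 13.57800694
s_min^2 = (13.5891 - sqrt(184.06115237))/2 = 0.01109306
kappa = s_max/s_min = sqrt(13.57800694/0.01109306) = 34.9858

34.9858


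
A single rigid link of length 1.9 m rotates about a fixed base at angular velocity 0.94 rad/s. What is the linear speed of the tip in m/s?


v = L*omega = 1.9 * 0.94 = 1.7860

1.7860 m/s


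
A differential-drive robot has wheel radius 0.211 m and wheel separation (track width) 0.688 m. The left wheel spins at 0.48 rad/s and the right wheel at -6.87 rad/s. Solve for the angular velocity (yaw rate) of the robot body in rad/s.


omega = r*(wR - wL)/L = 0.211*(-6.87 - (0.48))/0.688 = -2.2541

-2.2541 rad/s


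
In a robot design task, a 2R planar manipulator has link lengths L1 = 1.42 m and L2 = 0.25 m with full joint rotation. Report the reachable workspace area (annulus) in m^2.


r_max = L1 + L2 = 1.6700, r_min = |L1 - L2| = 1.1700
A = pi*(r_max^2 - r_min^2) = pi*(2.7889 - 1.3689) = 4.4611

4.4611 m^2


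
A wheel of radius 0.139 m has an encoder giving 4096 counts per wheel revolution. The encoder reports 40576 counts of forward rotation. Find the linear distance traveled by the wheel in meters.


revs = 40576/4096 = 9.906250
d = revs * 2*pi*r = 9.906250 * 2*pi*0.139 = 8.6517

8.6517 m


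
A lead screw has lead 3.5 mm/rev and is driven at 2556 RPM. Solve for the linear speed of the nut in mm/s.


v = lead * (RPM/60) = 3.5*2556/60 = 149.1000

149.1000 mm/s


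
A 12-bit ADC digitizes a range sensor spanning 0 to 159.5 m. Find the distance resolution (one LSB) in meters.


res = range / 2^n = 159.5/2^12 = 159.5/4096 = 0.0389

0.0389 m


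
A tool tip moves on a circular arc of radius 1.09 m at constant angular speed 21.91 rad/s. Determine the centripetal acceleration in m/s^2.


a_c = omega^2 * r = 21.91^2 * 1.09 = 523.2524

523.2524 m/s^2


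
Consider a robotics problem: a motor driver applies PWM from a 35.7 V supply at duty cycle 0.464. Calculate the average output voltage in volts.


V_avg = V_supply * D = 35.7*0.464 = 16.5648

16.5648 V


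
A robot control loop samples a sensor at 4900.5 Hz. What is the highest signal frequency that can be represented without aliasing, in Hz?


f_max = f_s/2 = 4900.5/2 = 2450.2500

2450.2500 Hz


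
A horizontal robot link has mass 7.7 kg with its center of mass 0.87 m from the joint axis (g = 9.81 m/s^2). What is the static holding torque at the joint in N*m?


tau = m*g*L = 7.7 * 9.81 * 0.87 = 65.7172

65.7172 N*m


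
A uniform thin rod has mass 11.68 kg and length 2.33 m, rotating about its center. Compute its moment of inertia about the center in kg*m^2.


I = (1/12)*m*L^2 = (1/12)*11.68*2.33^2 = 5.2841

5.2841 kg*m^2


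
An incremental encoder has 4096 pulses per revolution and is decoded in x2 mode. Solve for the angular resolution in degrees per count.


resolution = 360 / (PPR * 2) = 360 / 8192 = 0.0439

0.0439 degrees


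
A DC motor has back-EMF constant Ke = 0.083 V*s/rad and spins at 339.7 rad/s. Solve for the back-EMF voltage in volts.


V_emf = Ke * omega = 0.083*339.7 = 28.1951

28.1951 V


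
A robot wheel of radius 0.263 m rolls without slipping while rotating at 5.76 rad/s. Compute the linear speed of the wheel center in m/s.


v = omega * r = 5.76 * 0.263 = 1.5149

1.5149 m/s


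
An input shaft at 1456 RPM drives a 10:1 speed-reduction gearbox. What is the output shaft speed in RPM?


omega_out = omega_in / N = 1456 / 10 = 145.6000

145.6000 RPM


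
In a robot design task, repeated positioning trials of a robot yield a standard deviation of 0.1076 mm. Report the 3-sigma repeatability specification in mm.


repeatability = 3*sigma = 3*0.1076 = 0.3228

0.3228 mm


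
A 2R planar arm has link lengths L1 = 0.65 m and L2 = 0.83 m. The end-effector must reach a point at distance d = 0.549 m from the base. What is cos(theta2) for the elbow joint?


cos(th2) = (d^2 - L1^2 - L2^2)/(2*L1*L2) = (0.549^2 - 0.65^2 - 0.83^2)/(2*0.65*0.83) = -0.7507

-0.7507


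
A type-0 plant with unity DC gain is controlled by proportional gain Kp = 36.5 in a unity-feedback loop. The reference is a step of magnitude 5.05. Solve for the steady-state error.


e_ss = R/(1 + Kp) = 5.05/(1 + 36.5) = 5.05/37.5000 = 0.1347

0.1347


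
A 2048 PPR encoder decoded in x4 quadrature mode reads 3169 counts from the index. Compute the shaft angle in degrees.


angle = counts * 360 / (PPR*4) = 3169 * 360 / 8192 = 139.2627

139.2627 degrees


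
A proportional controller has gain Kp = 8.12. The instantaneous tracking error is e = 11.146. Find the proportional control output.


u_P = Kp * e = 8.12 * 11.146 = 90.5055

90.5055


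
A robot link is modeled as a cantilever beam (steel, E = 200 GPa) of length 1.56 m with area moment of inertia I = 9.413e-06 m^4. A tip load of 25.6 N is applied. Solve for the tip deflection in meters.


delta = F*L^3/(3*E*I) = 25.6*1.56^3/(3*2.000e+11*9.413e-06)
      = 97.1882496/5647800 = 1.7208e-05

1.7208e-05 m


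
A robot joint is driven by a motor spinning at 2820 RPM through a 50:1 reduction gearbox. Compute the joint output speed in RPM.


omega_joint = omega_motor / N = 2820 / 50 = 56.4000

56.4000 RPM


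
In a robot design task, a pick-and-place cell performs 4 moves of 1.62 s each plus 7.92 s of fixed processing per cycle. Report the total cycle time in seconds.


T = 4*1.62 + 7.92 = 14.4000

14.4000 s


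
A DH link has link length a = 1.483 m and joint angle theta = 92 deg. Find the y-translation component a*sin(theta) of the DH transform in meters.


a*sin(theta) = 1.483*sin(92 deg) = 1.4821

1.4821 m


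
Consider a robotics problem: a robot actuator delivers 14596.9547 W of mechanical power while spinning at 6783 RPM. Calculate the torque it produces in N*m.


omega = 6783 * 2*pi/60 = 710.314099 rad/s
tau = P / omega = 14596.9547 / 710.314099 = 20.5500

20.5500 N*m


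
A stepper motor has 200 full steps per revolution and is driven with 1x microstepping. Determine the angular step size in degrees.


step = 360/(200*1) = 360/200 = 1.8000

1.8000 degrees


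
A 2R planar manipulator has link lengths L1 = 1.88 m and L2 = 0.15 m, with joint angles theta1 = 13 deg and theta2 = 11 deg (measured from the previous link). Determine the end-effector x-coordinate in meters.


x = L1*cos(th1) + L2*cos(th1+th2) = 1.88*cos(13 deg) + 0.15*cos(24 deg) = 1.9688

1.9688 m


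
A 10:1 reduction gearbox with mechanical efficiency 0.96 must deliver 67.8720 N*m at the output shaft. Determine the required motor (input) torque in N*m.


tau_in = tau_out / (N * eta) = 67.8720 / (10 * 0.96) = 7.0700

7.0700 N*m


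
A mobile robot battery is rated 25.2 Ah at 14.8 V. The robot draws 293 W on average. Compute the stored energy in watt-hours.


E = capacity * V = 25.2*14.8 = 372.9600

372.9600 Wh


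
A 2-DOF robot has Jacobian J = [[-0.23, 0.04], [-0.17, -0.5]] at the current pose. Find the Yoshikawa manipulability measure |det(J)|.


det(J) = -0.23*-0.5 - (0.04)*(-0.17) = 0.1218
|det(J)| = 0.1218

0.1218


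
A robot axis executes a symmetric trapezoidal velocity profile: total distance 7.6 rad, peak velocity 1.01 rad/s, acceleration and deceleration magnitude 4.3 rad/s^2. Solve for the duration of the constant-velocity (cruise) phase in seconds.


t_acc = v/a = 0.234884 s, d_acc = v^2/(2a) = 0.118616 rad each
d_cruise = 7.6 - 2*0.118616 = 7.362768 rad
t_cruise = d_cruise/v = 7.362768/1.01 = 7.2899

7.2899 s


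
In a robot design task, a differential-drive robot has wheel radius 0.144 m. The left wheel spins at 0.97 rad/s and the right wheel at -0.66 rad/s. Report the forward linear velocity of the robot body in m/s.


v = r*(wR + wL)/2 = 0.144*(-0.66 + 0.97)/2 = 0.0223

0.0223 m/s


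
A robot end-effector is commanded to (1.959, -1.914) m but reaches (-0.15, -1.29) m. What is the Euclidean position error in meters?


dx = -0.15 - (1.959) = -2.1090, dy = -1.29 - (-1.914) = 0.6240
err = sqrt(4.447881 + 0.389376) = 2.1994

2.1994 m


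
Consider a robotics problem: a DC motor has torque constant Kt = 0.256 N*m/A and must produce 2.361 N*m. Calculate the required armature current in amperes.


I = tau / Kt = 2.361/0.256 = 9.2227

9.2227 A


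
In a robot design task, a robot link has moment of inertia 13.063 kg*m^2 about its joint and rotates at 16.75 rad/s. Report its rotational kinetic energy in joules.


KE = (1/2)*I*omega^2 = 0.5*13.063*16.75^2 = 1832.4940

1832.4940 J


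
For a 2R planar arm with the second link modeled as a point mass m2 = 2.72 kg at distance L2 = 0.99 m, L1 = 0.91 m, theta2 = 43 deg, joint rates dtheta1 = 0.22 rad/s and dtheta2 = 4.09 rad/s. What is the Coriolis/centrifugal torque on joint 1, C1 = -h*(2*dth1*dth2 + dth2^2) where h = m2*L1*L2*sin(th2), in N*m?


h = m2*L1*L2*sin(th2) = 2.72*0.91*0.99*sin(43 deg) = 1.671202
C1 = -h*(2*0.22*4.09 + 4.09^2) = -1.671202*18.5277 = -30.9635

-30.9635 N*m
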